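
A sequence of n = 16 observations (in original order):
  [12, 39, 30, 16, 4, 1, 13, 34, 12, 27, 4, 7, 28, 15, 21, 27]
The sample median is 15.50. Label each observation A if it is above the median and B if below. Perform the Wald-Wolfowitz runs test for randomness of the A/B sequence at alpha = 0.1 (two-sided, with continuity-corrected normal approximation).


Step 1: Compute median = 15.50; label A = above, B = below.
Labels in order: BAAABBBABABBABAA  (n_A = 8, n_B = 8)
Step 2: Count runs R = 10.
Step 3: Under H0 (random ordering), E[R] = 2*n_A*n_B/(n_A+n_B) + 1 = 2*8*8/16 + 1 = 9.0000.
        Var[R] = 2*n_A*n_B*(2*n_A*n_B - n_A - n_B) / ((n_A+n_B)^2 * (n_A+n_B-1)) = 14336/3840 = 3.7333.
        SD[R] = 1.9322.
Step 4: Continuity-corrected z = (R - 0.5 - E[R]) / SD[R] = (10 - 0.5 - 9.0000) / 1.9322 = 0.2588.
Step 5: Two-sided p-value via normal approximation = 2*(1 - Phi(|z|)) = 0.795809.
Step 6: alpha = 0.1. fail to reject H0.

R = 10, z = 0.2588, p = 0.795809, fail to reject H0.


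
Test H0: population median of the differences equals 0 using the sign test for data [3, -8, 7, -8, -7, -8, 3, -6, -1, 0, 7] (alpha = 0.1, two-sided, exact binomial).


Step 1: Discard zero differences. Original n = 11; n_eff = number of nonzero differences = 10.
Nonzero differences (with sign): +3, -8, +7, -8, -7, -8, +3, -6, -1, +7
Step 2: Count signs: positive = 4, negative = 6.
Step 3: Under H0: P(positive) = 0.5, so the number of positives S ~ Bin(10, 0.5).
Step 4: Two-sided exact p-value = sum of Bin(10,0.5) probabilities at or below the observed probability = 0.753906.
Step 5: alpha = 0.1. fail to reject H0.

n_eff = 10, pos = 4, neg = 6, p = 0.753906, fail to reject H0.


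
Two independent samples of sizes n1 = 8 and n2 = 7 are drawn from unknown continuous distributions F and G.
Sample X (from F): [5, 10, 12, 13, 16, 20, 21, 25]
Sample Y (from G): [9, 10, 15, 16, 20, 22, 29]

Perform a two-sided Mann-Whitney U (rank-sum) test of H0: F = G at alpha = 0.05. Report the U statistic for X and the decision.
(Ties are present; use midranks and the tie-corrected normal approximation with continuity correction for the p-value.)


Step 1: Combine and sort all 15 observations; assign midranks.
sorted (value, group): (5,X), (9,Y), (10,X), (10,Y), (12,X), (13,X), (15,Y), (16,X), (16,Y), (20,X), (20,Y), (21,X), (22,Y), (25,X), (29,Y)
ranks: 5->1, 9->2, 10->3.5, 10->3.5, 12->5, 13->6, 15->7, 16->8.5, 16->8.5, 20->10.5, 20->10.5, 21->12, 22->13, 25->14, 29->15
Step 2: Rank sum for X: R1 = 1 + 3.5 + 5 + 6 + 8.5 + 10.5 + 12 + 14 = 60.5.
Step 3: U_X = R1 - n1(n1+1)/2 = 60.5 - 8*9/2 = 60.5 - 36 = 24.5.
       U_Y = n1*n2 - U_X = 56 - 24.5 = 31.5.
Step 4: Ties are present, so use the tie-corrected normal approximation (with continuity correction) for the p-value.
Step 5: p-value = 0.727753; compare to alpha = 0.05. fail to reject H0.

U_X = 24.5, p = 0.727753, fail to reject H0 at alpha = 0.05.


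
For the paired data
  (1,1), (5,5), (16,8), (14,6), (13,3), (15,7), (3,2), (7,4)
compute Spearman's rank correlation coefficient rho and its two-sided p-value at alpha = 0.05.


Step 1: Rank x and y separately (midranks; no ties here).
rank(x): 1->1, 5->3, 16->8, 14->6, 13->5, 15->7, 3->2, 7->4
rank(y): 1->1, 5->5, 8->8, 6->6, 3->3, 7->7, 2->2, 4->4
Step 2: d_i = R_x(i) - R_y(i); compute d_i^2.
  (1-1)^2=0, (3-5)^2=4, (8-8)^2=0, (6-6)^2=0, (5-3)^2=4, (7-7)^2=0, (2-2)^2=0, (4-4)^2=0
sum(d^2) = 8.
Step 3: rho = 1 - 6*8 / (8*(8^2 - 1)) = 1 - 48/504 = 0.904762.
Step 4: Under H0, t = rho * sqrt((n-2)/(1-rho^2)) = 5.2034 ~ t(6).
Step 5: Two-sided p-value from the t-distribution with 6 df = 0.002008.
Step 6: alpha = 0.05. reject H0.

rho = 0.9048, p = 0.002008, reject H0 at alpha = 0.05.


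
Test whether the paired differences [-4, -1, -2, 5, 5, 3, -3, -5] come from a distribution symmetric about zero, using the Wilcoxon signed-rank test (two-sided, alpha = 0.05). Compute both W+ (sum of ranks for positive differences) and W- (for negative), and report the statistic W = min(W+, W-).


Step 1: Drop any zero differences (none here) and take |d_i|.
|d| = [4, 1, 2, 5, 5, 3, 3, 5]
Step 2: Midrank |d_i| (ties get averaged ranks).
ranks: |4|->5, |1|->1, |2|->2, |5|->7, |5|->7, |3|->3.5, |3|->3.5, |5|->7
Step 3: Attach original signs; sum ranks with positive sign and with negative sign.
W+ = 7 + 7 + 3.5 = 17.5
W- = 5 + 1 + 2 + 3.5 + 7 = 18.5
(Check: W+ + W- = 36 should equal n(n+1)/2 = 36.)
Step 4: Test statistic W = min(W+, W-) = 17.5.
Step 5: Ties in |d|, so use the tie-corrected normal approximation.
        E[W] = n(n+1)/4 = 8*9/4 = 18.
        Tie groups: |d|=3 (t=2), |d|=5 (t=3); sum(t^3 - t) = 30.
        Var[W] = n(n+1)(2n+1)/24 - sum(t^3-t)/48 = 1224/24 - 30/48 = 50.375.
        z = (W - E[W]) / sqrt(Var[W]) = (17.5 - 18) / 7.0975 = -0.0704.
        Two-sided p = 2*Phi(z) = 0.943838.
Step 6: alpha = 0.05. fail to reject H0.

W+ = 17.5, W- = 18.5, W = min = 17.5, p = 0.943838, fail to reject H0.


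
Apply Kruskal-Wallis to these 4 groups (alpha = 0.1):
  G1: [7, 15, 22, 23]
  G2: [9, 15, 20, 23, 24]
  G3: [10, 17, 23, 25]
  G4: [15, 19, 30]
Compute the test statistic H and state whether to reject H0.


Step 1: Combine all N = 16 observations and assign midranks.
sorted (value, group, rank): (7,G1,1), (9,G2,2), (10,G3,3), (15,G1,5), (15,G2,5), (15,G4,5), (17,G3,7), (19,G4,8), (20,G2,9), (22,G1,10), (23,G1,12), (23,G2,12), (23,G3,12), (24,G2,14), (25,G3,15), (30,G4,16)
Step 2: Sum ranks within each group.
R_1 = 28 (n_1 = 4)
R_2 = 42 (n_2 = 5)
R_3 = 37 (n_3 = 4)
R_4 = 29 (n_4 = 3)
Step 3: H = 12/(N(N+1)) * sum(R_i^2/n_i) - 3(N+1)
     = 12/(16*17) * (28^2/4 + 42^2/5 + 37^2/4 + 29^2/3) - 3*17
     = 0.044118 * 1171.38 - 51
     = 0.678676.
Step 4: Ties present; correction factor C = 1 - 48/(16^3 - 16) = 0.988235. Corrected H = 0.678676 / 0.988235 = 0.686756.
Step 5: Under H0, H ~ chi^2(3); p-value = 0.876315.
Step 6: alpha = 0.1. fail to reject H0.

H = 0.6868, df = 3, p = 0.876315, fail to reject H0.


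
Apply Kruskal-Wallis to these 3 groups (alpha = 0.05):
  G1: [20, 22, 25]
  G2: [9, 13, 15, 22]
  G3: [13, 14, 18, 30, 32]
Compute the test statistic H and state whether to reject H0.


Step 1: Combine all N = 12 observations and assign midranks.
sorted (value, group, rank): (9,G2,1), (13,G2,2.5), (13,G3,2.5), (14,G3,4), (15,G2,5), (18,G3,6), (20,G1,7), (22,G1,8.5), (22,G2,8.5), (25,G1,10), (30,G3,11), (32,G3,12)
Step 2: Sum ranks within each group.
R_1 = 25.5 (n_1 = 3)
R_2 = 17 (n_2 = 4)
R_3 = 35.5 (n_3 = 5)
Step 3: H = 12/(N(N+1)) * sum(R_i^2/n_i) - 3(N+1)
     = 12/(12*13) * (25.5^2/3 + 17^2/4 + 35.5^2/5) - 3*13
     = 0.076923 * 541.05 - 39
     = 2.619231.
Step 4: Ties present; correction factor C = 1 - 12/(12^3 - 12) = 0.993007. Corrected H = 2.619231 / 0.993007 = 2.637676.
Step 5: Under H0, H ~ chi^2(2); p-value = 0.267446.
Step 6: alpha = 0.05. fail to reject H0.

H = 2.6377, df = 2, p = 0.267446, fail to reject H0.


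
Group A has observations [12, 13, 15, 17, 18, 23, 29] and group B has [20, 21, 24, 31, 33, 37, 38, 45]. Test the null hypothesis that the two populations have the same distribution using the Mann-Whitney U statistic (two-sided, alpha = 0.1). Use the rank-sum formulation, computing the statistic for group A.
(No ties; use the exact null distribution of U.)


Step 1: Combine and sort all 15 observations; assign midranks.
sorted (value, group): (12,X), (13,X), (15,X), (17,X), (18,X), (20,Y), (21,Y), (23,X), (24,Y), (29,X), (31,Y), (33,Y), (37,Y), (38,Y), (45,Y)
ranks: 12->1, 13->2, 15->3, 17->4, 18->5, 20->6, 21->7, 23->8, 24->9, 29->10, 31->11, 33->12, 37->13, 38->14, 45->15
Step 2: Rank sum for X: R1 = 1 + 2 + 3 + 4 + 5 + 8 + 10 = 33.
Step 3: U_X = R1 - n1(n1+1)/2 = 33 - 7*8/2 = 33 - 28 = 5.
       U_Y = n1*n2 - U_X = 56 - 5 = 51.
Step 4: No ties, so the exact null distribution of U (based on enumerating the C(15,7) = 6435 equally likely rank assignments) gives the two-sided p-value.
Step 5: p-value = 0.005905; compare to alpha = 0.1. reject H0.

U_X = 5, p = 0.005905, reject H0 at alpha = 0.1.


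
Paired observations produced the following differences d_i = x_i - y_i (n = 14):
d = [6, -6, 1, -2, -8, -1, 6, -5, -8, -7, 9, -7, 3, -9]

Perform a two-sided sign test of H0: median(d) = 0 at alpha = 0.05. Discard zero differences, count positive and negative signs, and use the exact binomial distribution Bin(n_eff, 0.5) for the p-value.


Step 1: Discard zero differences. Original n = 14; n_eff = number of nonzero differences = 14.
Nonzero differences (with sign): +6, -6, +1, -2, -8, -1, +6, -5, -8, -7, +9, -7, +3, -9
Step 2: Count signs: positive = 5, negative = 9.
Step 3: Under H0: P(positive) = 0.5, so the number of positives S ~ Bin(14, 0.5).
Step 4: Two-sided exact p-value = sum of Bin(14,0.5) probabilities at or below the observed probability = 0.423950.
Step 5: alpha = 0.05. fail to reject H0.

n_eff = 14, pos = 5, neg = 9, p = 0.423950, fail to reject H0.


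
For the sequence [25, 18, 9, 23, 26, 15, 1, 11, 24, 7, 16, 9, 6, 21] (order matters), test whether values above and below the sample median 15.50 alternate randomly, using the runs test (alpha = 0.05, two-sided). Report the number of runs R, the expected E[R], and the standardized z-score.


Step 1: Compute median = 15.50; label A = above, B = below.
Labels in order: AABAABBBABABBA  (n_A = 7, n_B = 7)
Step 2: Count runs R = 9.
Step 3: Under H0 (random ordering), E[R] = 2*n_A*n_B/(n_A+n_B) + 1 = 2*7*7/14 + 1 = 8.0000.
        Var[R] = 2*n_A*n_B*(2*n_A*n_B - n_A - n_B) / ((n_A+n_B)^2 * (n_A+n_B-1)) = 8232/2548 = 3.2308.
        SD[R] = 1.7974.
Step 4: Continuity-corrected z = (R - 0.5 - E[R]) / SD[R] = (9 - 0.5 - 8.0000) / 1.7974 = 0.2782.
Step 5: Two-sided p-value via normal approximation = 2*(1 - Phi(|z|)) = 0.780879.
Step 6: alpha = 0.05. fail to reject H0.

R = 9, z = 0.2782, p = 0.780879, fail to reject H0.


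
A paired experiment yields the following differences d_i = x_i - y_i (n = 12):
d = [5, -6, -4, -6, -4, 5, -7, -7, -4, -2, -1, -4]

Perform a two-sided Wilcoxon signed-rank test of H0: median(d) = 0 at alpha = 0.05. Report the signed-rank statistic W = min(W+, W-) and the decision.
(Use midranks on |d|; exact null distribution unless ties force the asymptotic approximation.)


Step 1: Drop any zero differences (none here) and take |d_i|.
|d| = [5, 6, 4, 6, 4, 5, 7, 7, 4, 2, 1, 4]
Step 2: Midrank |d_i| (ties get averaged ranks).
ranks: |5|->7.5, |6|->9.5, |4|->4.5, |6|->9.5, |4|->4.5, |5|->7.5, |7|->11.5, |7|->11.5, |4|->4.5, |2|->2, |1|->1, |4|->4.5
Step 3: Attach original signs; sum ranks with positive sign and with negative sign.
W+ = 7.5 + 7.5 = 15
W- = 9.5 + 4.5 + 9.5 + 4.5 + 11.5 + 11.5 + 4.5 + 2 + 1 + 4.5 = 63
(Check: W+ + W- = 78 should equal n(n+1)/2 = 78.)
Step 4: Test statistic W = min(W+, W-) = 15.
Step 5: Ties in |d|, so use the tie-corrected normal approximation.
        E[W] = n(n+1)/4 = 12*13/4 = 39.
        Tie groups: |d|=4 (t=4), |d|=5 (t=2), |d|=6 (t=2), |d|=7 (t=2); sum(t^3 - t) = 78.
        Var[W] = n(n+1)(2n+1)/24 - sum(t^3-t)/48 = 3900/24 - 78/48 = 160.875.
        z = (W - E[W]) / sqrt(Var[W]) = (15 - 39) / 12.6837 = -1.8922.
        Two-sided p = 2*Phi(z) = 0.058464.
Step 6: alpha = 0.05. fail to reject H0.

W+ = 15, W- = 63, W = min = 15, p = 0.058464, fail to reject H0.


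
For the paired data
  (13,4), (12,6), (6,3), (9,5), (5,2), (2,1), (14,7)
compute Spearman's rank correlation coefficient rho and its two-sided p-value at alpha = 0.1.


Step 1: Rank x and y separately (midranks; no ties here).
rank(x): 13->6, 12->5, 6->3, 9->4, 5->2, 2->1, 14->7
rank(y): 4->4, 6->6, 3->3, 5->5, 2->2, 1->1, 7->7
Step 2: d_i = R_x(i) - R_y(i); compute d_i^2.
  (6-4)^2=4, (5-6)^2=1, (3-3)^2=0, (4-5)^2=1, (2-2)^2=0, (1-1)^2=0, (7-7)^2=0
sum(d^2) = 6.
Step 3: rho = 1 - 6*6 / (7*(7^2 - 1)) = 1 - 36/336 = 0.892857.
Step 4: Under H0, t = rho * sqrt((n-2)/(1-rho^2)) = 4.4333 ~ t(5).
Step 5: Two-sided p-value from the t-distribution with 5 df = 0.006807.
Step 6: alpha = 0.1. reject H0.

rho = 0.8929, p = 0.006807, reject H0 at alpha = 0.1.


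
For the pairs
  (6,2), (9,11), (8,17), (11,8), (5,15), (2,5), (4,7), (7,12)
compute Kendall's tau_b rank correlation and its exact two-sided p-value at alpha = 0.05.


Step 1: Enumerate the 28 unordered pairs (i,j) with i<j and classify each by sign(x_j-x_i) * sign(y_j-y_i).
  (1,2):dx=+3,dy=+9->C; (1,3):dx=+2,dy=+15->C; (1,4):dx=+5,dy=+6->C; (1,5):dx=-1,dy=+13->D
  (1,6):dx=-4,dy=+3->D; (1,7):dx=-2,dy=+5->D; (1,8):dx=+1,dy=+10->C; (2,3):dx=-1,dy=+6->D
  (2,4):dx=+2,dy=-3->D; (2,5):dx=-4,dy=+4->D; (2,6):dx=-7,dy=-6->C; (2,7):dx=-5,dy=-4->C
  (2,8):dx=-2,dy=+1->D; (3,4):dx=+3,dy=-9->D; (3,5):dx=-3,dy=-2->C; (3,6):dx=-6,dy=-12->C
  (3,7):dx=-4,dy=-10->C; (3,8):dx=-1,dy=-5->C; (4,5):dx=-6,dy=+7->D; (4,6):dx=-9,dy=-3->C
  (4,7):dx=-7,dy=-1->C; (4,8):dx=-4,dy=+4->D; (5,6):dx=-3,dy=-10->C; (5,7):dx=-1,dy=-8->C
  (5,8):dx=+2,dy=-3->D; (6,7):dx=+2,dy=+2->C; (6,8):dx=+5,dy=+7->C; (7,8):dx=+3,dy=+5->C
Step 2: C = 17, D = 11, total pairs = 28.
Step 3: tau = (C - D)/(n(n-1)/2) = (17 - 11)/28 = 0.214286.
Step 4: Exact two-sided p-value (enumerate n! = 40320 permutations of y under H0): p = 0.548413.
Step 5: alpha = 0.05. fail to reject H0.

tau_b = 0.2143 (C=17, D=11), p = 0.548413, fail to reject H0.


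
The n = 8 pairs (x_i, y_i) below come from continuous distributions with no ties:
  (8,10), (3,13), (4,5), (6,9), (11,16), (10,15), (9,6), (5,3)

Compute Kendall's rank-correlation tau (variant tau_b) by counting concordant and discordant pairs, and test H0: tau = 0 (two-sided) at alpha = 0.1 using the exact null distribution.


Step 1: Enumerate the 28 unordered pairs (i,j) with i<j and classify each by sign(x_j-x_i) * sign(y_j-y_i).
  (1,2):dx=-5,dy=+3->D; (1,3):dx=-4,dy=-5->C; (1,4):dx=-2,dy=-1->C; (1,5):dx=+3,dy=+6->C
  (1,6):dx=+2,dy=+5->C; (1,7):dx=+1,dy=-4->D; (1,8):dx=-3,dy=-7->C; (2,3):dx=+1,dy=-8->D
  (2,4):dx=+3,dy=-4->D; (2,5):dx=+8,dy=+3->C; (2,6):dx=+7,dy=+2->C; (2,7):dx=+6,dy=-7->D
  (2,8):dx=+2,dy=-10->D; (3,4):dx=+2,dy=+4->C; (3,5):dx=+7,dy=+11->C; (3,6):dx=+6,dy=+10->C
  (3,7):dx=+5,dy=+1->C; (3,8):dx=+1,dy=-2->D; (4,5):dx=+5,dy=+7->C; (4,6):dx=+4,dy=+6->C
  (4,7):dx=+3,dy=-3->D; (4,8):dx=-1,dy=-6->C; (5,6):dx=-1,dy=-1->C; (5,7):dx=-2,dy=-10->C
  (5,8):dx=-6,dy=-13->C; (6,7):dx=-1,dy=-9->C; (6,8):dx=-5,dy=-12->C; (7,8):dx=-4,dy=-3->C
Step 2: C = 20, D = 8, total pairs = 28.
Step 3: tau = (C - D)/(n(n-1)/2) = (20 - 8)/28 = 0.428571.
Step 4: Exact two-sided p-value (enumerate n! = 40320 permutations of y under H0): p = 0.178869.
Step 5: alpha = 0.1. fail to reject H0.

tau_b = 0.4286 (C=20, D=8), p = 0.178869, fail to reject H0.


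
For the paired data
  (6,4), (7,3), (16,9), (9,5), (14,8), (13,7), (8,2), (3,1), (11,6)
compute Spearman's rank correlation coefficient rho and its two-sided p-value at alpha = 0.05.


Step 1: Rank x and y separately (midranks; no ties here).
rank(x): 6->2, 7->3, 16->9, 9->5, 14->8, 13->7, 8->4, 3->1, 11->6
rank(y): 4->4, 3->3, 9->9, 5->5, 8->8, 7->7, 2->2, 1->1, 6->6
Step 2: d_i = R_x(i) - R_y(i); compute d_i^2.
  (2-4)^2=4, (3-3)^2=0, (9-9)^2=0, (5-5)^2=0, (8-8)^2=0, (7-7)^2=0, (4-2)^2=4, (1-1)^2=0, (6-6)^2=0
sum(d^2) = 8.
Step 3: rho = 1 - 6*8 / (9*(9^2 - 1)) = 1 - 48/720 = 0.933333.
Step 4: Under H0, t = rho * sqrt((n-2)/(1-rho^2)) = 6.8783 ~ t(7).
Step 5: Two-sided p-value from the t-distribution with 7 df = 0.000236.
Step 6: alpha = 0.05. reject H0.

rho = 0.9333, p = 0.000236, reject H0 at alpha = 0.05.


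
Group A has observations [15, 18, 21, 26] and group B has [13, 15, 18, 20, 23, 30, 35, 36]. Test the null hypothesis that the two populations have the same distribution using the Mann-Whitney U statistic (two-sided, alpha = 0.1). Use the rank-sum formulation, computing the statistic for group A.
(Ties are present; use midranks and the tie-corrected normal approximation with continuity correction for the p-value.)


Step 1: Combine and sort all 12 observations; assign midranks.
sorted (value, group): (13,Y), (15,X), (15,Y), (18,X), (18,Y), (20,Y), (21,X), (23,Y), (26,X), (30,Y), (35,Y), (36,Y)
ranks: 13->1, 15->2.5, 15->2.5, 18->4.5, 18->4.5, 20->6, 21->7, 23->8, 26->9, 30->10, 35->11, 36->12
Step 2: Rank sum for X: R1 = 2.5 + 4.5 + 7 + 9 = 23.
Step 3: U_X = R1 - n1(n1+1)/2 = 23 - 4*5/2 = 23 - 10 = 13.
       U_Y = n1*n2 - U_X = 32 - 13 = 19.
Step 4: Ties are present, so use the tie-corrected normal approximation (with continuity correction) for the p-value.
Step 5: p-value = 0.670038; compare to alpha = 0.1. fail to reject H0.

U_X = 13, p = 0.670038, fail to reject H0 at alpha = 0.1.


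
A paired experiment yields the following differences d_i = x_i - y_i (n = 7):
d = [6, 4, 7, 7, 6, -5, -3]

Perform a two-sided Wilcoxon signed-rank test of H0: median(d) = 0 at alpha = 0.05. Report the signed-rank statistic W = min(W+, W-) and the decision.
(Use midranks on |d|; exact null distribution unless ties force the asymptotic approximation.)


Step 1: Drop any zero differences (none here) and take |d_i|.
|d| = [6, 4, 7, 7, 6, 5, 3]
Step 2: Midrank |d_i| (ties get averaged ranks).
ranks: |6|->4.5, |4|->2, |7|->6.5, |7|->6.5, |6|->4.5, |5|->3, |3|->1
Step 3: Attach original signs; sum ranks with positive sign and with negative sign.
W+ = 4.5 + 2 + 6.5 + 6.5 + 4.5 = 24
W- = 3 + 1 = 4
(Check: W+ + W- = 28 should equal n(n+1)/2 = 28.)
Step 4: Test statistic W = min(W+, W-) = 4.
Step 5: Ties in |d|, so use the tie-corrected normal approximation.
        E[W] = n(n+1)/4 = 7*8/4 = 14.
        Tie groups: |d|=6 (t=2), |d|=7 (t=2); sum(t^3 - t) = 12.
        Var[W] = n(n+1)(2n+1)/24 - sum(t^3-t)/48 = 840/24 - 12/48 = 34.75.
        z = (W - E[W]) / sqrt(Var[W]) = (4 - 14) / 5.8949 = -1.6964.
        Two-sided p = 2*Phi(z) = 0.089814.
Step 6: alpha = 0.05. fail to reject H0.

W+ = 24, W- = 4, W = min = 4, p = 0.089814, fail to reject H0.


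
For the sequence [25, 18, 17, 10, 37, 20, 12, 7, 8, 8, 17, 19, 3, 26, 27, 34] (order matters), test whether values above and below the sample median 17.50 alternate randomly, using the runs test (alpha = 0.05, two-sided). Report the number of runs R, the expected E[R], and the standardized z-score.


Step 1: Compute median = 17.50; label A = above, B = below.
Labels in order: AABBAABBBBBABAAA  (n_A = 8, n_B = 8)
Step 2: Count runs R = 7.
Step 3: Under H0 (random ordering), E[R] = 2*n_A*n_B/(n_A+n_B) + 1 = 2*8*8/16 + 1 = 9.0000.
        Var[R] = 2*n_A*n_B*(2*n_A*n_B - n_A - n_B) / ((n_A+n_B)^2 * (n_A+n_B-1)) = 14336/3840 = 3.7333.
        SD[R] = 1.9322.
Step 4: Continuity-corrected z = (R + 0.5 - E[R]) / SD[R] = (7 + 0.5 - 9.0000) / 1.9322 = -0.7763.
Step 5: Two-sided p-value via normal approximation = 2*(1 - Phi(|z|)) = 0.437558.
Step 6: alpha = 0.05. fail to reject H0.

R = 7, z = -0.7763, p = 0.437558, fail to reject H0.


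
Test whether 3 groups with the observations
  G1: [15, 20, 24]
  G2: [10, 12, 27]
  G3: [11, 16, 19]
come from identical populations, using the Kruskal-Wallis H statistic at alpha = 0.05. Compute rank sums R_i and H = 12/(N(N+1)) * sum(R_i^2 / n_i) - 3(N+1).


Step 1: Combine all N = 9 observations and assign midranks.
sorted (value, group, rank): (10,G2,1), (11,G3,2), (12,G2,3), (15,G1,4), (16,G3,5), (19,G3,6), (20,G1,7), (24,G1,8), (27,G2,9)
Step 2: Sum ranks within each group.
R_1 = 19 (n_1 = 3)
R_2 = 13 (n_2 = 3)
R_3 = 13 (n_3 = 3)
Step 3: H = 12/(N(N+1)) * sum(R_i^2/n_i) - 3(N+1)
     = 12/(9*10) * (19^2/3 + 13^2/3 + 13^2/3) - 3*10
     = 0.133333 * 233 - 30
     = 1.066667.
Step 4: No ties, so H is used without correction.
Step 5: Under H0, H ~ chi^2(2); p-value = 0.586646.
Step 6: alpha = 0.05. fail to reject H0.

H = 1.0667, df = 2, p = 0.586646, fail to reject H0.


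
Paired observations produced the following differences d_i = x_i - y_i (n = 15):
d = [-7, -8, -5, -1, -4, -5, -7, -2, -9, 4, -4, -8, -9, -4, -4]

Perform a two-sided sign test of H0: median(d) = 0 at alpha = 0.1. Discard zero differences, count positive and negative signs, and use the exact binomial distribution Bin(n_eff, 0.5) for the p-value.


Step 1: Discard zero differences. Original n = 15; n_eff = number of nonzero differences = 15.
Nonzero differences (with sign): -7, -8, -5, -1, -4, -5, -7, -2, -9, +4, -4, -8, -9, -4, -4
Step 2: Count signs: positive = 1, negative = 14.
Step 3: Under H0: P(positive) = 0.5, so the number of positives S ~ Bin(15, 0.5).
Step 4: Two-sided exact p-value = sum of Bin(15,0.5) probabilities at or below the observed probability = 0.000977.
Step 5: alpha = 0.1. reject H0.

n_eff = 15, pos = 1, neg = 14, p = 0.000977, reject H0.


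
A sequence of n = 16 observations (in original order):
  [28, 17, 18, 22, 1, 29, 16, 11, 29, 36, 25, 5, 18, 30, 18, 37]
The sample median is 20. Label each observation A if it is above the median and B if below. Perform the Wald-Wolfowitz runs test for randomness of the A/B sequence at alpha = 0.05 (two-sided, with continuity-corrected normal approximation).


Step 1: Compute median = 20; label A = above, B = below.
Labels in order: ABBABABBAAABBABA  (n_A = 8, n_B = 8)
Step 2: Count runs R = 11.
Step 3: Under H0 (random ordering), E[R] = 2*n_A*n_B/(n_A+n_B) + 1 = 2*8*8/16 + 1 = 9.0000.
        Var[R] = 2*n_A*n_B*(2*n_A*n_B - n_A - n_B) / ((n_A+n_B)^2 * (n_A+n_B-1)) = 14336/3840 = 3.7333.
        SD[R] = 1.9322.
Step 4: Continuity-corrected z = (R - 0.5 - E[R]) / SD[R] = (11 - 0.5 - 9.0000) / 1.9322 = 0.7763.
Step 5: Two-sided p-value via normal approximation = 2*(1 - Phi(|z|)) = 0.437558.
Step 6: alpha = 0.05. fail to reject H0.

R = 11, z = 0.7763, p = 0.437558, fail to reject H0.


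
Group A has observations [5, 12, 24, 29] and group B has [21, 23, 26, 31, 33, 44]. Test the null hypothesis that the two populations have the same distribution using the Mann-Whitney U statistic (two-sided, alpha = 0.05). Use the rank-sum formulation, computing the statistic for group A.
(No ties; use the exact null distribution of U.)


Step 1: Combine and sort all 10 observations; assign midranks.
sorted (value, group): (5,X), (12,X), (21,Y), (23,Y), (24,X), (26,Y), (29,X), (31,Y), (33,Y), (44,Y)
ranks: 5->1, 12->2, 21->3, 23->4, 24->5, 26->6, 29->7, 31->8, 33->9, 44->10
Step 2: Rank sum for X: R1 = 1 + 2 + 5 + 7 = 15.
Step 3: U_X = R1 - n1(n1+1)/2 = 15 - 4*5/2 = 15 - 10 = 5.
       U_Y = n1*n2 - U_X = 24 - 5 = 19.
Step 4: No ties, so the exact null distribution of U (based on enumerating the C(10,4) = 210 equally likely rank assignments) gives the two-sided p-value.
Step 5: p-value = 0.171429; compare to alpha = 0.05. fail to reject H0.

U_X = 5, p = 0.171429, fail to reject H0 at alpha = 0.05.


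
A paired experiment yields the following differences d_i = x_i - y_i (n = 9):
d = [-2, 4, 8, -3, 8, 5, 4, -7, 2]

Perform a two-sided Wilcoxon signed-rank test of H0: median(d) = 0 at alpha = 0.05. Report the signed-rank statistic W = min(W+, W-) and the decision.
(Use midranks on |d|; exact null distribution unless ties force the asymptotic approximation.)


Step 1: Drop any zero differences (none here) and take |d_i|.
|d| = [2, 4, 8, 3, 8, 5, 4, 7, 2]
Step 2: Midrank |d_i| (ties get averaged ranks).
ranks: |2|->1.5, |4|->4.5, |8|->8.5, |3|->3, |8|->8.5, |5|->6, |4|->4.5, |7|->7, |2|->1.5
Step 3: Attach original signs; sum ranks with positive sign and with negative sign.
W+ = 4.5 + 8.5 + 8.5 + 6 + 4.5 + 1.5 = 33.5
W- = 1.5 + 3 + 7 = 11.5
(Check: W+ + W- = 45 should equal n(n+1)/2 = 45.)
Step 4: Test statistic W = min(W+, W-) = 11.5.
Step 5: Ties in |d|, so use the tie-corrected normal approximation.
        E[W] = n(n+1)/4 = 9*10/4 = 22.5.
        Tie groups: |d|=2 (t=2), |d|=4 (t=2), |d|=8 (t=2); sum(t^3 - t) = 18.
        Var[W] = n(n+1)(2n+1)/24 - sum(t^3-t)/48 = 1710/24 - 18/48 = 70.875.
        z = (W - E[W]) / sqrt(Var[W]) = (11.5 - 22.5) / 8.4187 = -1.3066.
        Two-sided p = 2*Phi(z) = 0.191345.
Step 6: alpha = 0.05. fail to reject H0.

W+ = 33.5, W- = 11.5, W = min = 11.5, p = 0.191345, fail to reject H0.


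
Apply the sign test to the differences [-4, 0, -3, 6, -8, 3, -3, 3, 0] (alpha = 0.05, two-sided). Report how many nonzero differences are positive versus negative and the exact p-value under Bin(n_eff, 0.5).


Step 1: Discard zero differences. Original n = 9; n_eff = number of nonzero differences = 7.
Nonzero differences (with sign): -4, -3, +6, -8, +3, -3, +3
Step 2: Count signs: positive = 3, negative = 4.
Step 3: Under H0: P(positive) = 0.5, so the number of positives S ~ Bin(7, 0.5).
Step 4: Two-sided exact p-value = sum of Bin(7,0.5) probabilities at or below the observed probability = 1.000000.
Step 5: alpha = 0.05. fail to reject H0.

n_eff = 7, pos = 3, neg = 4, p = 1.000000, fail to reject H0.


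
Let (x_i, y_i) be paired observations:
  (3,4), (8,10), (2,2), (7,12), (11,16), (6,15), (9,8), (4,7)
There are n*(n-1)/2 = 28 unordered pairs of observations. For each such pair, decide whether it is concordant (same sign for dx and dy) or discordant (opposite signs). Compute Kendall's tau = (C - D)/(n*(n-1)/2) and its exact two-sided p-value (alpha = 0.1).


Step 1: Enumerate the 28 unordered pairs (i,j) with i<j and classify each by sign(x_j-x_i) * sign(y_j-y_i).
  (1,2):dx=+5,dy=+6->C; (1,3):dx=-1,dy=-2->C; (1,4):dx=+4,dy=+8->C; (1,5):dx=+8,dy=+12->C
  (1,6):dx=+3,dy=+11->C; (1,7):dx=+6,dy=+4->C; (1,8):dx=+1,dy=+3->C; (2,3):dx=-6,dy=-8->C
  (2,4):dx=-1,dy=+2->D; (2,5):dx=+3,dy=+6->C; (2,6):dx=-2,dy=+5->D; (2,7):dx=+1,dy=-2->D
  (2,8):dx=-4,dy=-3->C; (3,4):dx=+5,dy=+10->C; (3,5):dx=+9,dy=+14->C; (3,6):dx=+4,dy=+13->C
  (3,7):dx=+7,dy=+6->C; (3,8):dx=+2,dy=+5->C; (4,5):dx=+4,dy=+4->C; (4,6):dx=-1,dy=+3->D
  (4,7):dx=+2,dy=-4->D; (4,8):dx=-3,dy=-5->C; (5,6):dx=-5,dy=-1->C; (5,7):dx=-2,dy=-8->C
  (5,8):dx=-7,dy=-9->C; (6,7):dx=+3,dy=-7->D; (6,8):dx=-2,dy=-8->C; (7,8):dx=-5,dy=-1->C
Step 2: C = 22, D = 6, total pairs = 28.
Step 3: tau = (C - D)/(n(n-1)/2) = (22 - 6)/28 = 0.571429.
Step 4: Exact two-sided p-value (enumerate n! = 40320 permutations of y under H0): p = 0.061012.
Step 5: alpha = 0.1. reject H0.

tau_b = 0.5714 (C=22, D=6), p = 0.061012, reject H0.


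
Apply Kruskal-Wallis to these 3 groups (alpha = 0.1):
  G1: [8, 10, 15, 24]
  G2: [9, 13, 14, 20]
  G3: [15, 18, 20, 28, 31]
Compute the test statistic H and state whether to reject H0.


Step 1: Combine all N = 13 observations and assign midranks.
sorted (value, group, rank): (8,G1,1), (9,G2,2), (10,G1,3), (13,G2,4), (14,G2,5), (15,G1,6.5), (15,G3,6.5), (18,G3,8), (20,G2,9.5), (20,G3,9.5), (24,G1,11), (28,G3,12), (31,G3,13)
Step 2: Sum ranks within each group.
R_1 = 21.5 (n_1 = 4)
R_2 = 20.5 (n_2 = 4)
R_3 = 49 (n_3 = 5)
Step 3: H = 12/(N(N+1)) * sum(R_i^2/n_i) - 3(N+1)
     = 12/(13*14) * (21.5^2/4 + 20.5^2/4 + 49^2/5) - 3*14
     = 0.065934 * 700.825 - 42
     = 4.208242.
Step 4: Ties present; correction factor C = 1 - 12/(13^3 - 13) = 0.994505. Corrected H = 4.208242 / 0.994505 = 4.231492.
Step 5: Under H0, H ~ chi^2(2); p-value = 0.120543.
Step 6: alpha = 0.1. fail to reject H0.

H = 4.2315, df = 2, p = 0.120543, fail to reject H0.


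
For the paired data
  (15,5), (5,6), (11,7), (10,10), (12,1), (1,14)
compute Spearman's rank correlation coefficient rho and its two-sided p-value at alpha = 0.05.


Step 1: Rank x and y separately (midranks; no ties here).
rank(x): 15->6, 5->2, 11->4, 10->3, 12->5, 1->1
rank(y): 5->2, 6->3, 7->4, 10->5, 1->1, 14->6
Step 2: d_i = R_x(i) - R_y(i); compute d_i^2.
  (6-2)^2=16, (2-3)^2=1, (4-4)^2=0, (3-5)^2=4, (5-1)^2=16, (1-6)^2=25
sum(d^2) = 62.
Step 3: rho = 1 - 6*62 / (6*(6^2 - 1)) = 1 - 372/210 = -0.771429.
Step 4: Under H0, t = rho * sqrt((n-2)/(1-rho^2)) = -2.4247 ~ t(4).
Step 5: Two-sided p-value from the t-distribution with 4 df = 0.072397.
Step 6: alpha = 0.05. fail to reject H0.

rho = -0.7714, p = 0.072397, fail to reject H0 at alpha = 0.05.


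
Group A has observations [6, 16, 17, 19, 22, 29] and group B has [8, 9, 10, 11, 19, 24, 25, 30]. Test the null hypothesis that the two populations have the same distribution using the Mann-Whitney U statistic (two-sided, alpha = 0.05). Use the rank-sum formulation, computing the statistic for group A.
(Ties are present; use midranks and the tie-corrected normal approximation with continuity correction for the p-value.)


Step 1: Combine and sort all 14 observations; assign midranks.
sorted (value, group): (6,X), (8,Y), (9,Y), (10,Y), (11,Y), (16,X), (17,X), (19,X), (19,Y), (22,X), (24,Y), (25,Y), (29,X), (30,Y)
ranks: 6->1, 8->2, 9->3, 10->4, 11->5, 16->6, 17->7, 19->8.5, 19->8.5, 22->10, 24->11, 25->12, 29->13, 30->14
Step 2: Rank sum for X: R1 = 1 + 6 + 7 + 8.5 + 10 + 13 = 45.5.
Step 3: U_X = R1 - n1(n1+1)/2 = 45.5 - 6*7/2 = 45.5 - 21 = 24.5.
       U_Y = n1*n2 - U_X = 48 - 24.5 = 23.5.
Step 4: Ties are present, so use the tie-corrected normal approximation (with continuity correction) for the p-value.
Step 5: p-value = 1.000000; compare to alpha = 0.05. fail to reject H0.

U_X = 24.5, p = 1.000000, fail to reject H0 at alpha = 0.05.


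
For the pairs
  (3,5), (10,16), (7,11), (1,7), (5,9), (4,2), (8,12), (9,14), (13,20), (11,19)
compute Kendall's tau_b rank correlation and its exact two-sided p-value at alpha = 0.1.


Step 1: Enumerate the 45 unordered pairs (i,j) with i<j and classify each by sign(x_j-x_i) * sign(y_j-y_i).
  (1,2):dx=+7,dy=+11->C; (1,3):dx=+4,dy=+6->C; (1,4):dx=-2,dy=+2->D; (1,5):dx=+2,dy=+4->C
  (1,6):dx=+1,dy=-3->D; (1,7):dx=+5,dy=+7->C; (1,8):dx=+6,dy=+9->C; (1,9):dx=+10,dy=+15->C
  (1,10):dx=+8,dy=+14->C; (2,3):dx=-3,dy=-5->C; (2,4):dx=-9,dy=-9->C; (2,5):dx=-5,dy=-7->C
  (2,6):dx=-6,dy=-14->C; (2,7):dx=-2,dy=-4->C; (2,8):dx=-1,dy=-2->C; (2,9):dx=+3,dy=+4->C
  (2,10):dx=+1,dy=+3->C; (3,4):dx=-6,dy=-4->C; (3,5):dx=-2,dy=-2->C; (3,6):dx=-3,dy=-9->C
  (3,7):dx=+1,dy=+1->C; (3,8):dx=+2,dy=+3->C; (3,9):dx=+6,dy=+9->C; (3,10):dx=+4,dy=+8->C
  (4,5):dx=+4,dy=+2->C; (4,6):dx=+3,dy=-5->D; (4,7):dx=+7,dy=+5->C; (4,8):dx=+8,dy=+7->C
  (4,9):dx=+12,dy=+13->C; (4,10):dx=+10,dy=+12->C; (5,6):dx=-1,dy=-7->C; (5,7):dx=+3,dy=+3->C
  (5,8):dx=+4,dy=+5->C; (5,9):dx=+8,dy=+11->C; (5,10):dx=+6,dy=+10->C; (6,7):dx=+4,dy=+10->C
  (6,8):dx=+5,dy=+12->C; (6,9):dx=+9,dy=+18->C; (6,10):dx=+7,dy=+17->C; (7,8):dx=+1,dy=+2->C
  (7,9):dx=+5,dy=+8->C; (7,10):dx=+3,dy=+7->C; (8,9):dx=+4,dy=+6->C; (8,10):dx=+2,dy=+5->C
  (9,10):dx=-2,dy=-1->C
Step 2: C = 42, D = 3, total pairs = 45.
Step 3: tau = (C - D)/(n(n-1)/2) = (42 - 3)/45 = 0.866667.
Step 4: Exact two-sided p-value (enumerate n! = 3628800 permutations of y under H0): p = 0.000115.
Step 5: alpha = 0.1. reject H0.

tau_b = 0.8667 (C=42, D=3), p = 0.000115, reject H0.


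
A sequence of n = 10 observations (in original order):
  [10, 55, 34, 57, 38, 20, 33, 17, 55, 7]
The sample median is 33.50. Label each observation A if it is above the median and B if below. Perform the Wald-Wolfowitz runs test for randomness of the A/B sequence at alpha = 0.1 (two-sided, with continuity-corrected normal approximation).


Step 1: Compute median = 33.50; label A = above, B = below.
Labels in order: BAAAABBBAB  (n_A = 5, n_B = 5)
Step 2: Count runs R = 5.
Step 3: Under H0 (random ordering), E[R] = 2*n_A*n_B/(n_A+n_B) + 1 = 2*5*5/10 + 1 = 6.0000.
        Var[R] = 2*n_A*n_B*(2*n_A*n_B - n_A - n_B) / ((n_A+n_B)^2 * (n_A+n_B-1)) = 2000/900 = 2.2222.
        SD[R] = 1.4907.
Step 4: Continuity-corrected z = (R + 0.5 - E[R]) / SD[R] = (5 + 0.5 - 6.0000) / 1.4907 = -0.3354.
Step 5: Two-sided p-value via normal approximation = 2*(1 - Phi(|z|)) = 0.737316.
Step 6: alpha = 0.1. fail to reject H0.

R = 5, z = -0.3354, p = 0.737316, fail to reject H0.


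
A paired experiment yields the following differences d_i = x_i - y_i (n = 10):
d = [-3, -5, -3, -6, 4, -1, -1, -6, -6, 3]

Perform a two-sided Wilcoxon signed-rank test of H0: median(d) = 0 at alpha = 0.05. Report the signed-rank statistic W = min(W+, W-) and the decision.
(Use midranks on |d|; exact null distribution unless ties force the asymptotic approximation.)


Step 1: Drop any zero differences (none here) and take |d_i|.
|d| = [3, 5, 3, 6, 4, 1, 1, 6, 6, 3]
Step 2: Midrank |d_i| (ties get averaged ranks).
ranks: |3|->4, |5|->7, |3|->4, |6|->9, |4|->6, |1|->1.5, |1|->1.5, |6|->9, |6|->9, |3|->4
Step 3: Attach original signs; sum ranks with positive sign and with negative sign.
W+ = 6 + 4 = 10
W- = 4 + 7 + 4 + 9 + 1.5 + 1.5 + 9 + 9 = 45
(Check: W+ + W- = 55 should equal n(n+1)/2 = 55.)
Step 4: Test statistic W = min(W+, W-) = 10.
Step 5: Ties in |d|, so use the tie-corrected normal approximation.
        E[W] = n(n+1)/4 = 10*11/4 = 27.5.
        Tie groups: |d|=1 (t=2), |d|=3 (t=3), |d|=6 (t=3); sum(t^3 - t) = 54.
        Var[W] = n(n+1)(2n+1)/24 - sum(t^3-t)/48 = 2310/24 - 54/48 = 95.125.
        z = (W - E[W]) / sqrt(Var[W]) = (10 - 27.5) / 9.7532 = -1.7943.
        Two-sided p = 2*Phi(z) = 0.072768.
Step 6: alpha = 0.05. fail to reject H0.

W+ = 10, W- = 45, W = min = 10, p = 0.072768, fail to reject H0.


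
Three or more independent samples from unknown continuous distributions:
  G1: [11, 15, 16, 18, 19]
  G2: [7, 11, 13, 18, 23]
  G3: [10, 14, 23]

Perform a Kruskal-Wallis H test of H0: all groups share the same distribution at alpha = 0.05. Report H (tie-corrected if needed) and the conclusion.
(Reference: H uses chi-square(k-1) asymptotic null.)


Step 1: Combine all N = 13 observations and assign midranks.
sorted (value, group, rank): (7,G2,1), (10,G3,2), (11,G1,3.5), (11,G2,3.5), (13,G2,5), (14,G3,6), (15,G1,7), (16,G1,8), (18,G1,9.5), (18,G2,9.5), (19,G1,11), (23,G2,12.5), (23,G3,12.5)
Step 2: Sum ranks within each group.
R_1 = 39 (n_1 = 5)
R_2 = 31.5 (n_2 = 5)
R_3 = 20.5 (n_3 = 3)
Step 3: H = 12/(N(N+1)) * sum(R_i^2/n_i) - 3(N+1)
     = 12/(13*14) * (39^2/5 + 31.5^2/5 + 20.5^2/3) - 3*14
     = 0.065934 * 642.733 - 42
     = 0.378022.
Step 4: Ties present; correction factor C = 1 - 18/(13^3 - 13) = 0.991758. Corrected H = 0.378022 / 0.991758 = 0.381163.
Step 5: Under H0, H ~ chi^2(2); p-value = 0.826478.
Step 6: alpha = 0.05. fail to reject H0.

H = 0.3812, df = 2, p = 0.826478, fail to reject H0.


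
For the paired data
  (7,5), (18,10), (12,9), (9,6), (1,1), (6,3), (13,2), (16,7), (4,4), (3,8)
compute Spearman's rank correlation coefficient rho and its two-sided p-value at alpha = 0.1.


Step 1: Rank x and y separately (midranks; no ties here).
rank(x): 7->5, 18->10, 12->7, 9->6, 1->1, 6->4, 13->8, 16->9, 4->3, 3->2
rank(y): 5->5, 10->10, 9->9, 6->6, 1->1, 3->3, 2->2, 7->7, 4->4, 8->8
Step 2: d_i = R_x(i) - R_y(i); compute d_i^2.
  (5-5)^2=0, (10-10)^2=0, (7-9)^2=4, (6-6)^2=0, (1-1)^2=0, (4-3)^2=1, (8-2)^2=36, (9-7)^2=4, (3-4)^2=1, (2-8)^2=36
sum(d^2) = 82.
Step 3: rho = 1 - 6*82 / (10*(10^2 - 1)) = 1 - 492/990 = 0.503030.
Step 4: Under H0, t = rho * sqrt((n-2)/(1-rho^2)) = 1.6462 ~ t(8).
Step 5: Two-sided p-value from the t-distribution with 8 df = 0.138334.
Step 6: alpha = 0.1. fail to reject H0.

rho = 0.5030, p = 0.138334, fail to reject H0 at alpha = 0.1.


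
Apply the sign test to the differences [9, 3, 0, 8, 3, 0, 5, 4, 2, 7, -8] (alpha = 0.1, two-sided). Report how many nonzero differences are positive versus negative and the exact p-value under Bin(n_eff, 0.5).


Step 1: Discard zero differences. Original n = 11; n_eff = number of nonzero differences = 9.
Nonzero differences (with sign): +9, +3, +8, +3, +5, +4, +2, +7, -8
Step 2: Count signs: positive = 8, negative = 1.
Step 3: Under H0: P(positive) = 0.5, so the number of positives S ~ Bin(9, 0.5).
Step 4: Two-sided exact p-value = sum of Bin(9,0.5) probabilities at or below the observed probability = 0.039062.
Step 5: alpha = 0.1. reject H0.

n_eff = 9, pos = 8, neg = 1, p = 0.039062, reject H0.


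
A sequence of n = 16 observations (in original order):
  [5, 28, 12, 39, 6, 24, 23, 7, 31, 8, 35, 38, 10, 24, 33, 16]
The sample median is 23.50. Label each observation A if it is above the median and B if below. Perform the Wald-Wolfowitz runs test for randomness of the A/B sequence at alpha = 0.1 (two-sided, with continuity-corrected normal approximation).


Step 1: Compute median = 23.50; label A = above, B = below.
Labels in order: BABABABBABAABAAB  (n_A = 8, n_B = 8)
Step 2: Count runs R = 13.
Step 3: Under H0 (random ordering), E[R] = 2*n_A*n_B/(n_A+n_B) + 1 = 2*8*8/16 + 1 = 9.0000.
        Var[R] = 2*n_A*n_B*(2*n_A*n_B - n_A - n_B) / ((n_A+n_B)^2 * (n_A+n_B-1)) = 14336/3840 = 3.7333.
        SD[R] = 1.9322.
Step 4: Continuity-corrected z = (R - 0.5 - E[R]) / SD[R] = (13 - 0.5 - 9.0000) / 1.9322 = 1.8114.
Step 5: Two-sided p-value via normal approximation = 2*(1 - Phi(|z|)) = 0.070076.
Step 6: alpha = 0.1. reject H0.

R = 13, z = 1.8114, p = 0.070076, reject H0.


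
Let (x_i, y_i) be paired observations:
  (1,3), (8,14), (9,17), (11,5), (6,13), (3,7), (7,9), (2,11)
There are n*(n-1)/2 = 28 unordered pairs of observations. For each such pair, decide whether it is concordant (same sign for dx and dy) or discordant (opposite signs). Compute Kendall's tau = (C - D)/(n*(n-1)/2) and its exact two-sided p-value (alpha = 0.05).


Step 1: Enumerate the 28 unordered pairs (i,j) with i<j and classify each by sign(x_j-x_i) * sign(y_j-y_i).
  (1,2):dx=+7,dy=+11->C; (1,3):dx=+8,dy=+14->C; (1,4):dx=+10,dy=+2->C; (1,5):dx=+5,dy=+10->C
  (1,6):dx=+2,dy=+4->C; (1,7):dx=+6,dy=+6->C; (1,8):dx=+1,dy=+8->C; (2,3):dx=+1,dy=+3->C
  (2,4):dx=+3,dy=-9->D; (2,5):dx=-2,dy=-1->C; (2,6):dx=-5,dy=-7->C; (2,7):dx=-1,dy=-5->C
  (2,8):dx=-6,dy=-3->C; (3,4):dx=+2,dy=-12->D; (3,5):dx=-3,dy=-4->C; (3,6):dx=-6,dy=-10->C
  (3,7):dx=-2,dy=-8->C; (3,8):dx=-7,dy=-6->C; (4,5):dx=-5,dy=+8->D; (4,6):dx=-8,dy=+2->D
  (4,7):dx=-4,dy=+4->D; (4,8):dx=-9,dy=+6->D; (5,6):dx=-3,dy=-6->C; (5,7):dx=+1,dy=-4->D
  (5,8):dx=-4,dy=-2->C; (6,7):dx=+4,dy=+2->C; (6,8):dx=-1,dy=+4->D; (7,8):dx=-5,dy=+2->D
Step 2: C = 19, D = 9, total pairs = 28.
Step 3: tau = (C - D)/(n(n-1)/2) = (19 - 9)/28 = 0.357143.
Step 4: Exact two-sided p-value (enumerate n! = 40320 permutations of y under H0): p = 0.275099.
Step 5: alpha = 0.05. fail to reject H0.

tau_b = 0.3571 (C=19, D=9), p = 0.275099, fail to reject H0.


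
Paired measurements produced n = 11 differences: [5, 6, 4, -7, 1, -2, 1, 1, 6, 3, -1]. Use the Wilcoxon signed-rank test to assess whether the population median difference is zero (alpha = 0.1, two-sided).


Step 1: Drop any zero differences (none here) and take |d_i|.
|d| = [5, 6, 4, 7, 1, 2, 1, 1, 6, 3, 1]
Step 2: Midrank |d_i| (ties get averaged ranks).
ranks: |5|->8, |6|->9.5, |4|->7, |7|->11, |1|->2.5, |2|->5, |1|->2.5, |1|->2.5, |6|->9.5, |3|->6, |1|->2.5
Step 3: Attach original signs; sum ranks with positive sign and with negative sign.
W+ = 8 + 9.5 + 7 + 2.5 + 2.5 + 2.5 + 9.5 + 6 = 47.5
W- = 11 + 5 + 2.5 = 18.5
(Check: W+ + W- = 66 should equal n(n+1)/2 = 66.)
Step 4: Test statistic W = min(W+, W-) = 18.5.
Step 5: Ties in |d|, so use the tie-corrected normal approximation.
        E[W] = n(n+1)/4 = 11*12/4 = 33.
        Tie groups: |d|=1 (t=4), |d|=6 (t=2); sum(t^3 - t) = 66.
        Var[W] = n(n+1)(2n+1)/24 - sum(t^3-t)/48 = 3036/24 - 66/48 = 125.125.
        z = (W - E[W]) / sqrt(Var[W]) = (18.5 - 33) / 11.1859 = -1.2963.
        Two-sided p = 2*Phi(z) = 0.194882.
Step 6: alpha = 0.1. fail to reject H0.

W+ = 47.5, W- = 18.5, W = min = 18.5, p = 0.194882, fail to reject H0.


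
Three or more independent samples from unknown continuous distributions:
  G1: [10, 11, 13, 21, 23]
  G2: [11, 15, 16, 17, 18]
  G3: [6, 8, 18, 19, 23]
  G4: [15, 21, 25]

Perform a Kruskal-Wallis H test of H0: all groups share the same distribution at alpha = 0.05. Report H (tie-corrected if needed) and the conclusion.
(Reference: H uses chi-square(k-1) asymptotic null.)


Step 1: Combine all N = 18 observations and assign midranks.
sorted (value, group, rank): (6,G3,1), (8,G3,2), (10,G1,3), (11,G1,4.5), (11,G2,4.5), (13,G1,6), (15,G2,7.5), (15,G4,7.5), (16,G2,9), (17,G2,10), (18,G2,11.5), (18,G3,11.5), (19,G3,13), (21,G1,14.5), (21,G4,14.5), (23,G1,16.5), (23,G3,16.5), (25,G4,18)
Step 2: Sum ranks within each group.
R_1 = 44.5 (n_1 = 5)
R_2 = 42.5 (n_2 = 5)
R_3 = 44 (n_3 = 5)
R_4 = 40 (n_4 = 3)
Step 3: H = 12/(N(N+1)) * sum(R_i^2/n_i) - 3(N+1)
     = 12/(18*19) * (44.5^2/5 + 42.5^2/5 + 44^2/5 + 40^2/3) - 3*19
     = 0.035088 * 1677.83 - 57
     = 1.871345.
Step 4: Ties present; correction factor C = 1 - 30/(18^3 - 18) = 0.994840. Corrected H = 1.871345 / 0.994840 = 1.881051.
Step 5: Under H0, H ~ chi^2(3); p-value = 0.597458.
Step 6: alpha = 0.05. fail to reject H0.

H = 1.8811, df = 3, p = 0.597458, fail to reject H0.


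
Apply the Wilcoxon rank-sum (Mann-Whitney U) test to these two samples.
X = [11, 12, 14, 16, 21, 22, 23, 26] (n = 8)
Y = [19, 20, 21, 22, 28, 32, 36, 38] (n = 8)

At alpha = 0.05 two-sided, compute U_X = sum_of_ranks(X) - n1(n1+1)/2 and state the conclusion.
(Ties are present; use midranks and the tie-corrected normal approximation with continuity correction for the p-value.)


Step 1: Combine and sort all 16 observations; assign midranks.
sorted (value, group): (11,X), (12,X), (14,X), (16,X), (19,Y), (20,Y), (21,X), (21,Y), (22,X), (22,Y), (23,X), (26,X), (28,Y), (32,Y), (36,Y), (38,Y)
ranks: 11->1, 12->2, 14->3, 16->4, 19->5, 20->6, 21->7.5, 21->7.5, 22->9.5, 22->9.5, 23->11, 26->12, 28->13, 32->14, 36->15, 38->16
Step 2: Rank sum for X: R1 = 1 + 2 + 3 + 4 + 7.5 + 9.5 + 11 + 12 = 50.
Step 3: U_X = R1 - n1(n1+1)/2 = 50 - 8*9/2 = 50 - 36 = 14.
       U_Y = n1*n2 - U_X = 64 - 14 = 50.
Step 4: Ties are present, so use the tie-corrected normal approximation (with continuity correction) for the p-value.
Step 5: p-value = 0.065684; compare to alpha = 0.05. fail to reject H0.

U_X = 14, p = 0.065684, fail to reject H0 at alpha = 0.05.
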